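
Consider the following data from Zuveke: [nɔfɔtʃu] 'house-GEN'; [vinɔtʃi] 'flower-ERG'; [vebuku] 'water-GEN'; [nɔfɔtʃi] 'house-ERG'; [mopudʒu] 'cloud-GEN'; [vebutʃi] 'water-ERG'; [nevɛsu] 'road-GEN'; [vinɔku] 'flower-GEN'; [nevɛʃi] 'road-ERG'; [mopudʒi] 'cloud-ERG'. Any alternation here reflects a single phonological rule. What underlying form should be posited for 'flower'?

In [vinɔtʃi] and [vinɔku] the final segment of 'flower' alternates: [tʃ] ~ [k].
If /tʃ/ were underlying and a rule turned it into [k] before the GEN suffix, 'house' would also alternate; but it has [tʃ] in both [nɔfɔtʃi] and [nɔfɔtʃu].
The alternation reflects palatalization before a front vowel: /k/ and /s/ become palato-alveolar [tʃ] and [ʃ] before a front vowel. /k/ is underlying.

/vinɔk/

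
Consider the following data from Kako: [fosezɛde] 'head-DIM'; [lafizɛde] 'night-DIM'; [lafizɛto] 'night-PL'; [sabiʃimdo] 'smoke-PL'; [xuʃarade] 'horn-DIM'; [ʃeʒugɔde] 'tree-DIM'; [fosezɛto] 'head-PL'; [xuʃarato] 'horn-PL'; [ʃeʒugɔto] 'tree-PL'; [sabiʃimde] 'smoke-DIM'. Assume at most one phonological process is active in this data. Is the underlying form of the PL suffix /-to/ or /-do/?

The PL suffix surfaces as [-do] and [-to], depending on the final segment of the stem.
By contrast the DIM suffix keeps its initial [d] throughout — that segment must be underlying.
So the underlying form is /-to/, and voiceless stops become voiced after a nasal.

/-to/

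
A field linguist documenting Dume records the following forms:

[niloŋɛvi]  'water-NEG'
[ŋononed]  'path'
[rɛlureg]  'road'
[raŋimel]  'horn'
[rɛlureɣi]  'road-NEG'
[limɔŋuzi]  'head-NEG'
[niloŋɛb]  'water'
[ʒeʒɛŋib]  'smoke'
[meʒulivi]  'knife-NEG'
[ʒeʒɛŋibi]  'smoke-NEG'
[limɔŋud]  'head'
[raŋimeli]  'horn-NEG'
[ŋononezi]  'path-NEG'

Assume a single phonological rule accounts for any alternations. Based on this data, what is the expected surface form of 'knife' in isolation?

The root 'water' surfaces as [niloŋɛb] and [niloŋɛvi], with a stem-final [b] ~ [v] alternation.
Compare 'smoke', with invariant [b] in [ʒeʒɛŋib] and [ʒeʒɛŋibi]: an analysis with underlying /b/ and a rule producing [v] before the NEG suffix would wrongly predict alternation here too.
Therefore /v/ is basic and [b] is derived by word-final hardening (voiced fricatives become stops word-finally).
The one attested form of 'knife', [meʒulivi], shows underlying /meʒuliv/. Applying the same rule word-finally gives [meʒulib].

[meʒulib]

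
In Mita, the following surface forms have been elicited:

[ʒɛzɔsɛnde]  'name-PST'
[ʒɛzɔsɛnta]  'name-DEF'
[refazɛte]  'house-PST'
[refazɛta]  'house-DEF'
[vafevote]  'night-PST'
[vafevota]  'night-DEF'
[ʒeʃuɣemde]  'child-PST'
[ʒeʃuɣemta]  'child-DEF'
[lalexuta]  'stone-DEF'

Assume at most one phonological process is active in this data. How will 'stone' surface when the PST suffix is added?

The PST suffix surfaces as [-de] and [-te], depending on the final segment of the stem.
The DEF suffix, which begins with [t], is invariant after every stem; so [t] is not altered by any rule here.
The PST suffix is therefore /-de/ underlyingly, with post-vocalic devoicing: voiced stops become voiceless after a vowel.
After 'stone', which ends in a vowel, the suffix surfaces as [-te], giving [lalexute].

[lalexute]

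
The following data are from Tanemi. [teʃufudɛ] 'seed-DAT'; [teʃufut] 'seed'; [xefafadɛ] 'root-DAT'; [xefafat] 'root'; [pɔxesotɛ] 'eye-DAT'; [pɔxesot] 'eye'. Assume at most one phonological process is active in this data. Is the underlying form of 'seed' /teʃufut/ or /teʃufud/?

In [teʃufudɛ] and [teʃufut] the final segment of 'seed' alternates: [d] ~ [t].
The stem 'eye' ([pɔxesotɛ], [pɔxesot]) shows [t] unchanged in both environments, so [t] cannot be basic with [d] derived before the DAT suffix.
The alternation reflects word-final obstruent devoicing: voiced obstruents become voiceless word-finally. /d/ is underlying.

/teʃufud/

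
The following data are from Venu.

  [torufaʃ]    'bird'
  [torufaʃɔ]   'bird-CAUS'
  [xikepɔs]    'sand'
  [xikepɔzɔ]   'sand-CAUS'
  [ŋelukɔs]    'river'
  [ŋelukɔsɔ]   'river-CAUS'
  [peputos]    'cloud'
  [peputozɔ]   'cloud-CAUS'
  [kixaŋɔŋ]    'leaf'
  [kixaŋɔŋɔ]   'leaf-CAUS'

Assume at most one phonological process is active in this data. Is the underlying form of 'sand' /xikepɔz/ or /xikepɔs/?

/xikepɔz/

'sand' shows [s] ~ [z] at the end of the stem ([xikepɔs] vs [xikepɔzɔ]).
The stem 'river' ([ŋelukɔs], [ŋelukɔsɔ]) shows [s] unchanged in both environments, so [s] cannot be basic with [z] derived before the CAUS suffix.
The underlying segment must be /z/; voiced obstruents become voiceless word-finally, yielding [s] there.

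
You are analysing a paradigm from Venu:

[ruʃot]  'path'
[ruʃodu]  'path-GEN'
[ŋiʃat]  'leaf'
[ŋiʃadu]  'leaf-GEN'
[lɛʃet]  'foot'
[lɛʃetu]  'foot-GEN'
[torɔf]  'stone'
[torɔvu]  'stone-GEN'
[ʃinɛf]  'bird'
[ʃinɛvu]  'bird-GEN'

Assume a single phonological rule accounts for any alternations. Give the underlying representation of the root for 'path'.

The root 'path' surfaces as [ruʃot] and [ruʃodu], with a stem-final [t] ~ [d] alternation.
If /t/ were underlying and a rule turned it into [d] before the GEN suffix, 'foot' would also alternate; but it has [t] in both [lɛʃet] and [lɛʃetu].
Therefore /d/ is basic and [t] is derived by word-final obstruent devoicing (voiced obstruents become voiceless word-finally).
So 'path' = /ruʃod/.

/ruʃod/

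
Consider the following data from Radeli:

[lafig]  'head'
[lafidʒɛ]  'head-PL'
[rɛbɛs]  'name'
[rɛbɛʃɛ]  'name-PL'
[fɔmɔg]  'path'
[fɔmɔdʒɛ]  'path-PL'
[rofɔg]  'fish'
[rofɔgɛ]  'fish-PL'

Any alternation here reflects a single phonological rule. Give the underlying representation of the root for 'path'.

The root 'path' surfaces as [fɔmɔg] and [fɔmɔdʒɛ], with a stem-final [g] ~ [dʒ] alternation.
But 'fish' keeps [g] in both environments ([rofɔg], [rofɔgɛ]), so there is no rule changing /g/ to [dʒ] before the PL suffix.
So /dʒ/ is underlying, and a rule of depalatalization — palato-alveolar /dʒ/ and /ʃ/ become [g] and [s] when no front vowel follows — gives [g].

/fɔmɔdʒ/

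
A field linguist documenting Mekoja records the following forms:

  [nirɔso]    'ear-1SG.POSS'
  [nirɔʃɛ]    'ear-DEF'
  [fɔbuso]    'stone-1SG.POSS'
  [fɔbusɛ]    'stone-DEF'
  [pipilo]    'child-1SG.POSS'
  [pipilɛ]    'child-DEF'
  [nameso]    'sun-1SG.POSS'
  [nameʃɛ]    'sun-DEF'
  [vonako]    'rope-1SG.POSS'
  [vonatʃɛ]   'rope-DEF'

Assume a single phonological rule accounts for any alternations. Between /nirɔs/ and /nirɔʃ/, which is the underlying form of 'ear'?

/nirɔʃ/

The stem for 'ear' ends in [s] in [nirɔso] but [ʃ] in [nirɔʃɛ].
Compare 'stone', with invariant [s] in [fɔbuso] and [fɔbusɛ]: an analysis with underlying /s/ and a rule producing [ʃ] before the DEF suffix would wrongly predict alternation here too.
The underlying segment must be /ʃ/; palato-alveolar /tʃ/ and /ʃ/ become [k] and [s] when no front vowel follows, yielding [s] there.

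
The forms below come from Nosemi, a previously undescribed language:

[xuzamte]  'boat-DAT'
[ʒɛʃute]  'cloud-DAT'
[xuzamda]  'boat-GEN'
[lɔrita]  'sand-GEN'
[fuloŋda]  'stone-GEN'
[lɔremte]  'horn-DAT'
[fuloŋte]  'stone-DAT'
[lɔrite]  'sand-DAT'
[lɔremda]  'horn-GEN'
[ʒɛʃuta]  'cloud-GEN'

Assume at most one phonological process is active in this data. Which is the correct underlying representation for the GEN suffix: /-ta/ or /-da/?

The GEN suffix surfaces as [-da] and [-ta], depending on the final segment of the stem.
By contrast the DAT suffix keeps its initial [t] throughout — that segment must be underlying.
So the underlying form is /-da/, and voiced stops become voiceless after a vowel.

/-da/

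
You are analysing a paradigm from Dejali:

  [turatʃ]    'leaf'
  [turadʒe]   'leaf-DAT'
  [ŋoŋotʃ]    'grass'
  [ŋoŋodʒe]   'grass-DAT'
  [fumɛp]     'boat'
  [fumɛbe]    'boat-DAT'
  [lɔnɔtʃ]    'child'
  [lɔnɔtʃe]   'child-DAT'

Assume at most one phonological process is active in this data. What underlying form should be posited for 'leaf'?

/turadʒ/

In [turatʃ] and [turadʒe] the final segment of 'leaf' alternates: [tʃ] ~ [dʒ].
The stem 'child' ([lɔnɔtʃ], [lɔnɔtʃe]) shows [tʃ] unchanged in both environments, so [tʃ] cannot be basic with [dʒ] derived before the DAT suffix.
The alternation reflects word-final obstruent devoicing: voiced obstruents become voiceless word-finally. /dʒ/ is underlying.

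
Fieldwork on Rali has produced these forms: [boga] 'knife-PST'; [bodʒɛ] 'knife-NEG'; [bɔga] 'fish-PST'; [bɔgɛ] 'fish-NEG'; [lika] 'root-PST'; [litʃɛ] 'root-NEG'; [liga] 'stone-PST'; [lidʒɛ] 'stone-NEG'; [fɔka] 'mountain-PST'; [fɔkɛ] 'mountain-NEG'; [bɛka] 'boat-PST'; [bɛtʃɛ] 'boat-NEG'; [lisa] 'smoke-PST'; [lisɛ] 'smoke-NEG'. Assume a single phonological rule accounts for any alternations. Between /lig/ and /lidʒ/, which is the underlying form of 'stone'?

/lidʒ/

'stone' shows [g] ~ [dʒ] at the end of the stem ([liga] vs [lidʒɛ]).
The stem 'fish' ([bɔga], [bɔgɛ]) shows [g] unchanged in both environments, so [g] cannot be basic with [dʒ] derived before the NEG suffix.
The underlying segment must be /dʒ/; palato-alveolar /tʃ/ and /dʒ/ become [k] and [g] when no front vowel follows, yielding [g] there.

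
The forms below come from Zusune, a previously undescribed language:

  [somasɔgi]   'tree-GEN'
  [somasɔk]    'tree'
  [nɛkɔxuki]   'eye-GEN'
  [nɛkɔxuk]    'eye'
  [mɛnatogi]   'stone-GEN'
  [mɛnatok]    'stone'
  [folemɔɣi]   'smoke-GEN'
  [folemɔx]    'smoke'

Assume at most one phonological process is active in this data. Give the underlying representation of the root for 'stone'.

/mɛnatog/

In [mɛnatogi] and [mɛnatok] the final segment of 'stone' alternates: [g] ~ [k].
But 'eye' keeps [k] in both environments ([nɛkɔxuki], [nɛkɔxuk]), so there is no rule changing /k/ to [g] before the GEN suffix.
So /g/ is underlying, and a rule of word-final obstruent devoicing — voiced obstruents become voiceless word-finally — gives [k].
The underlying form of 'stone' is therefore /mɛnatog/.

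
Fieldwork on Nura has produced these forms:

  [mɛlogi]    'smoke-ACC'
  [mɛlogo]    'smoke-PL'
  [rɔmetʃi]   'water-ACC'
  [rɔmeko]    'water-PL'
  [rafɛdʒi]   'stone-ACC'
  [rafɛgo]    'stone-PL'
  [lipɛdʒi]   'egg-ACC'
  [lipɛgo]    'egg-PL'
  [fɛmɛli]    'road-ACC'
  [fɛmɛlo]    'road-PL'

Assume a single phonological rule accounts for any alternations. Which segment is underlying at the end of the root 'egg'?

/dʒ/

The stem for 'egg' ends in [dʒ] in [lipɛdʒi] but [g] in [lipɛgo].
If /g/ were underlying and a rule turned it into [dʒ] before the ACC suffix, 'smoke' would also alternate; but it has [g] in both [mɛlogi] and [mɛlogo].
The underlying segment must be /dʒ/; palato-alveolar /tʃ/ and /dʒ/ become [k] and [g] when no front vowel follows, yielding [g] there.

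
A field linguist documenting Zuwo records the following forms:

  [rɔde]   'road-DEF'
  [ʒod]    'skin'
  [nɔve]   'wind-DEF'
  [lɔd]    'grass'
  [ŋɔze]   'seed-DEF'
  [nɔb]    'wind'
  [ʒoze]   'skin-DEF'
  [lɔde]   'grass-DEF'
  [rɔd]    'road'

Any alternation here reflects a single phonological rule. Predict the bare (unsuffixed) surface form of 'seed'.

'skin' shows [z] ~ [d] at the end of the stem ([ʒoze] vs [ʒod]).
If /d/ were underlying and a rule turned it into [z] before the DEF suffix, 'grass' would also alternate; but it has [d] in both [lɔde] and [lɔd].
The alternation reflects word-final hardening: voiced fricatives become stops word-finally. /z/ is underlying.
From [ŋɔze] the stem 'seed' is /ŋɔz/; word-finally this yields [ŋɔd].

[ŋɔd]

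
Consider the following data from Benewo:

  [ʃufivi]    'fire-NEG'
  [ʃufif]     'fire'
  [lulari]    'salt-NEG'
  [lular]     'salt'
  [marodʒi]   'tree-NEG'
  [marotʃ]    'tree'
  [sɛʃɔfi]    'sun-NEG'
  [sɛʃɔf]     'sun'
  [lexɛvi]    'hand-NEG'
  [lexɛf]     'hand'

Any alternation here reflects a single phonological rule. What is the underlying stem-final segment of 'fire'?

'fire' shows [v] ~ [f] at the end of the stem ([ʃufivi] vs [ʃufif]).
Compare 'sun', with invariant [f] in [sɛʃɔfi] and [sɛʃɔf]: an analysis with underlying /f/ and a rule producing [v] before the NEG suffix would wrongly predict alternation here too.
The underlying segment must be /v/; voiced obstruents become voiceless word-finally, yielding [f] there.

/v/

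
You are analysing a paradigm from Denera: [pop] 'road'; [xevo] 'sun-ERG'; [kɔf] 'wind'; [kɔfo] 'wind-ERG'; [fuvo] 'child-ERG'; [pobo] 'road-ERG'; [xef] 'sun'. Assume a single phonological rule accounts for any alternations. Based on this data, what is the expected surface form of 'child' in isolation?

[fuf]

In [xevo] and [xef] the final segment of 'sun' alternates: [v] ~ [f].
If /f/ were underlying and a rule turned it into [v] before the ERG suffix, 'wind' would also alternate; but it has [f] in both [kɔfo] and [kɔf].
The alternation reflects word-final obstruent devoicing: voiced obstruents become voiceless word-finally. /v/ is underlying.
From [fuvo] the stem 'child' is /fuv/; word-finally this yields [fuf].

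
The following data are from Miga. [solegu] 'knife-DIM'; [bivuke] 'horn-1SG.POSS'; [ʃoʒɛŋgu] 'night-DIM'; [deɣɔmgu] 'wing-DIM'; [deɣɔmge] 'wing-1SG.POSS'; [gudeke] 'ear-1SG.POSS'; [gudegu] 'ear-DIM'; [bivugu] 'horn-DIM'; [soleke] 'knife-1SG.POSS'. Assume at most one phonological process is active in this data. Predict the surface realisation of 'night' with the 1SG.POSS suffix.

[ʃoʒɛŋge]

The 1SG.POSS suffix surfaces as [-ge] and [-ke], depending on the final segment of the stem.
By contrast the DIM suffix keeps its initial [g] throughout — that segment must be underlying.
So the underlying form is /-ke/, and voiceless stops become voiced after a nasal.
After 'night', which ends in a nasal, the suffix surfaces as [-ge], giving [ʃoʒɛŋge].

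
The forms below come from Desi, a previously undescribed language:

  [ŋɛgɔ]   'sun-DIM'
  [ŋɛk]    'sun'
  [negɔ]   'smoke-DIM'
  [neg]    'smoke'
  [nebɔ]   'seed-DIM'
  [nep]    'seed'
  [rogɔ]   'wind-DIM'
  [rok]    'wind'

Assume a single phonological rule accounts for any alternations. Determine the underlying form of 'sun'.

The stem for 'sun' ends in [g] in [ŋɛgɔ] but [k] in [ŋɛk].
If /g/ were underlying and a rule turned it into [k] in isolation, 'smoke' would also alternate; but it has [g] in both [negɔ] and [neg].
So /k/ is underlying, and a rule of intervocalic voicing — voiceless stops become voiced between vowels — gives [g].

/ŋɛk/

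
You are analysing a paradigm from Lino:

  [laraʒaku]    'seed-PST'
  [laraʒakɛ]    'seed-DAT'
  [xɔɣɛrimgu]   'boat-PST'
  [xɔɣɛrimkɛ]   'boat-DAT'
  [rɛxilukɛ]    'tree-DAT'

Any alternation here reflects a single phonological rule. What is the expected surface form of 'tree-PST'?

The PST suffix surfaces as [-gu] and [-ku], depending on the final segment of the stem.
The DAT suffix, which begins with [k], is invariant after every stem; so [k] is not altered by any rule here.
So the underlying form is /-gu/, and voiced stops become voiceless after a vowel.
After 'tree', which ends in a vowel, the suffix surfaces as [-ku], giving [rɛxiluku].

[rɛxiluku]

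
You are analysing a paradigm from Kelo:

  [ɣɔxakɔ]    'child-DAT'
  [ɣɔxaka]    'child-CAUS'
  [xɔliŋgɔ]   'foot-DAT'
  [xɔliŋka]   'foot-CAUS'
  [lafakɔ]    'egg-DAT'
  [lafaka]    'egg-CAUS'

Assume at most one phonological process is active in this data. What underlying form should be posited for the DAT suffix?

/-gɔ/

The DAT suffix surfaces as [-gɔ] and [-kɔ], depending on the final segment of the stem.
By contrast the CAUS suffix keeps its initial [k] throughout — that segment must be underlying.
So the underlying form is /-gɔ/, and voiced stops become voiceless after a vowel.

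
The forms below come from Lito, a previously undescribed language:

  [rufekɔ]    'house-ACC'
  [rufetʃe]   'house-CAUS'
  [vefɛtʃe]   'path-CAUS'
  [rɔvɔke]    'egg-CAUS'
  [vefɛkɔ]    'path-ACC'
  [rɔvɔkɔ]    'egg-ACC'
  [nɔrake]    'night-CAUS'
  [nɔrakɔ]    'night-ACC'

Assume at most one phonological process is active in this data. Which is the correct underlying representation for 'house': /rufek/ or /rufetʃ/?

/rufetʃ/

'house' shows [k] ~ [tʃ] at the end of the stem ([rufekɔ] vs [rufetʃe]).
If /k/ were underlying and a rule turned it into [tʃ] before the CAUS suffix, 'egg' would also alternate; but it has [k] in both [rɔvɔkɔ] and [rɔvɔke].
Therefore /tʃ/ is basic and [k] is derived by depalatalization (palato-alveolar /tʃ/ becomes [k] when no front vowel follows).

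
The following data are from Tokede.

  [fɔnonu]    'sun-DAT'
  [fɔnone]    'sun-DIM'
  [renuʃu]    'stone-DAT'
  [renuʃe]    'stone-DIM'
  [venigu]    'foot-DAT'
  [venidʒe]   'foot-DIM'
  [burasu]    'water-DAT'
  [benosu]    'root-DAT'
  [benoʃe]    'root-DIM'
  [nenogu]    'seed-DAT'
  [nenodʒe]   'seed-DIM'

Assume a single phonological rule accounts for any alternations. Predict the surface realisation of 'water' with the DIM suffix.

[buraʃe]

'root' shows [s] ~ [ʃ] at the end of the stem ([benosu] vs [benoʃe]).
The stem 'stone' ([renuʃu], [renuʃe]) shows [ʃ] unchanged in both environments, so [ʃ] cannot be basic with [s] derived before the DAT suffix.
Therefore /s/ is basic and [ʃ] is derived by palatalization before a front vowel (/g/ and /s/ become palato-alveolar [dʒ] and [ʃ] before a front vowel).
From [burasu] the stem 'water' is /buras/; before a front vowel this yields [buraʃe].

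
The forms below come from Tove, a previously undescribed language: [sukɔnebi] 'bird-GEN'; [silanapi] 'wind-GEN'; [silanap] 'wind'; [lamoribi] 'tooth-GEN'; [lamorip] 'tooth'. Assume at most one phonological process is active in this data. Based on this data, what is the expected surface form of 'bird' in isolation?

[sukɔnep]

The stem for 'tooth' ends in [b] in [lamoribi] but [p] in [lamorip].
The stem 'wind' ([silanapi], [silanap]) shows [p] unchanged in both environments, so [p] cannot be basic with [b] derived before the GEN suffix.
The underlying segment must be /b/; voiced obstruents become voiceless word-finally, yielding [p] there.
The one attested form of 'bird', [sukɔnebi], shows underlying /sukɔneb/. Applying the same rule word-finally gives [sukɔnep].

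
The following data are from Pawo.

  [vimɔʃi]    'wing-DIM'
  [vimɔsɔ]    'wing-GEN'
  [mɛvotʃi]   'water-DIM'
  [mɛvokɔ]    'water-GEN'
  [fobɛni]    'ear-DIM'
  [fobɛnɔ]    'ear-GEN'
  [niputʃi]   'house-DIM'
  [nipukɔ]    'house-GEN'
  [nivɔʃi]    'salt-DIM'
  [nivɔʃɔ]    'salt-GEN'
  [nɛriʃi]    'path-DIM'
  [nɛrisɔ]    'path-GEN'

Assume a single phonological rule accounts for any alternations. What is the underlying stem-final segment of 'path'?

/s/

In [nɛriʃi] and [nɛrisɔ] the final segment of 'path' alternates: [ʃ] ~ [s].
Compare 'salt', with invariant [ʃ] in [nivɔʃi] and [nivɔʃɔ]: an analysis with underlying /ʃ/ and a rule producing [s] before the GEN suffix would wrongly predict alternation here too.
So /s/ is underlying, and a rule of palatalization before a front vowel — /k/ and /s/ become palato-alveolar [tʃ] and [ʃ] before a front vowel — gives [ʃ].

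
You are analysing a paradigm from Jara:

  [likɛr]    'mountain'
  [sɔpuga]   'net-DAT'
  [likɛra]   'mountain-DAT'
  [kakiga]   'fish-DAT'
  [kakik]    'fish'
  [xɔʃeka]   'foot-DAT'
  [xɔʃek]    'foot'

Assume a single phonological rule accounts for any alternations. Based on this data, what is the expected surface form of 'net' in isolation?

[sɔpuk]

The root 'fish' surfaces as [kakik] and [kakiga], with a stem-final [k] ~ [g] alternation.
If /k/ were underlying and a rule turned it into [g] before the DAT suffix, 'foot' would also alternate; but it has [k] in both [xɔʃek] and [xɔʃeka].
So /g/ is underlying, and a rule of word-final obstruent devoicing — voiced obstruents become voiceless word-finally — gives [k].
The one attested form of 'net', [sɔpuga], shows underlying /sɔpug/. Applying the same rule word-finally gives [sɔpuk].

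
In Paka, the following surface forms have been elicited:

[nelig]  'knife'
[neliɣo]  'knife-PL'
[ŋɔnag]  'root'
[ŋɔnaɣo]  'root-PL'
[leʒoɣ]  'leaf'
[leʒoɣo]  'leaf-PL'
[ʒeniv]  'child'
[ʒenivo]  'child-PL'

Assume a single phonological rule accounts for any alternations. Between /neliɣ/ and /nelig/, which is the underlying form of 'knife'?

The stem for 'knife' ends in [g] in [nelig] but [ɣ] in [neliɣo].
But 'leaf' keeps [ɣ] in both environments ([leʒoɣ], [leʒoɣo]), so there is no rule changing /ɣ/ to [g] in isolation.
The alternation reflects intervocalic spirantization: voiced stops become fricatives between vowels. /g/ is underlying.

/nelig/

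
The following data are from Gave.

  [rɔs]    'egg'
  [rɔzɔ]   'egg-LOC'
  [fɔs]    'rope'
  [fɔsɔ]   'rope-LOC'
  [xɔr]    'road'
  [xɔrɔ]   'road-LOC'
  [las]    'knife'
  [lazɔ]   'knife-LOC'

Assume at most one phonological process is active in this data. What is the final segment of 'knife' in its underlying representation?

/z/

The stem for 'knife' ends in [s] in [las] but [z] in [lazɔ].
Compare 'rope', with invariant [s] in [fɔs] and [fɔsɔ]: an analysis with underlying /s/ and a rule producing [z] before the LOC suffix would wrongly predict alternation here too.
Therefore /z/ is basic and [s] is derived by word-final obstruent devoicing (voiced obstruents become voiceless word-finally).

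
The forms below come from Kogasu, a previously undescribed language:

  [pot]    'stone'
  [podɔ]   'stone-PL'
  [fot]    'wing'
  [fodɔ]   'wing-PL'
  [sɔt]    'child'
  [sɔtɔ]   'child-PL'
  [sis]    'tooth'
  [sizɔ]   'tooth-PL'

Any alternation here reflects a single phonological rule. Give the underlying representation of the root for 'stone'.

In [pot] and [podɔ] the final segment of 'stone' alternates: [t] ~ [d].
Compare 'child', with invariant [t] in [sɔt] and [sɔtɔ]: an analysis with underlying /t/ and a rule producing [d] before the PL suffix would wrongly predict alternation here too.
So /d/ is underlying, and a rule of word-final obstruent devoicing — voiced obstruents become voiceless word-finally — gives [t].

/pod/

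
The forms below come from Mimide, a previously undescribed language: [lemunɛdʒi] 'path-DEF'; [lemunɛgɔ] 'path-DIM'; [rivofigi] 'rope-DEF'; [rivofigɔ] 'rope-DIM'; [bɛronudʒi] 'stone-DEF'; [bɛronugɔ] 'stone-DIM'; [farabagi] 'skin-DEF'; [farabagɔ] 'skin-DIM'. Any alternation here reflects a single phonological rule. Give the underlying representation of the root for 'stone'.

In [bɛronudʒi] and [bɛronugɔ] the final segment of 'stone' alternates: [dʒ] ~ [g].
The stem 'rope' ([rivofigi], [rivofigɔ]) shows [g] unchanged in both environments, so [g] cannot be basic with [dʒ] derived before the DEF suffix.
So /dʒ/ is underlying, and a rule of depalatalization — palato-alveolar /dʒ/ becomes [g] when no front vowel follows — gives [g].

/bɛronudʒ/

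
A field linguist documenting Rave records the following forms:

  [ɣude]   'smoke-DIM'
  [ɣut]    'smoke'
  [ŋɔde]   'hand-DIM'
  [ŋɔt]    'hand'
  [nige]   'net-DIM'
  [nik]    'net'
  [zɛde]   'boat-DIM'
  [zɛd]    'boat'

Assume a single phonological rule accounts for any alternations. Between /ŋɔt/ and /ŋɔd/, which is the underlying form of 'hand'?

/ŋɔt/

The root 'hand' surfaces as [ŋɔde] and [ŋɔt], with a stem-final [d] ~ [t] alternation.
Compare 'boat', with invariant [d] in [zɛde] and [zɛd]: an analysis with underlying /d/ and a rule producing [t] in isolation would wrongly predict alternation here too.
The alternation reflects intervocalic voicing: voiceless stops become voiced between vowels. /t/ is underlying.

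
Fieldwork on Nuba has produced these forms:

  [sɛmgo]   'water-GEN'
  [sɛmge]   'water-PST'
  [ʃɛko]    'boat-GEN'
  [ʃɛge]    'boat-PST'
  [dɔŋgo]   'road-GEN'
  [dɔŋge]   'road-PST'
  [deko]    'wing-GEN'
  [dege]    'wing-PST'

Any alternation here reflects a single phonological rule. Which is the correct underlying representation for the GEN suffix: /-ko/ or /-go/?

/-ko/

The GEN morpheme has two allomorphs, [-go] and [-ko].
The PST suffix, which begins with [g], is invariant after every stem; so [g] is not altered by any rule here.
So the underlying form is /-ko/, and voiceless stops become voiced after a nasal.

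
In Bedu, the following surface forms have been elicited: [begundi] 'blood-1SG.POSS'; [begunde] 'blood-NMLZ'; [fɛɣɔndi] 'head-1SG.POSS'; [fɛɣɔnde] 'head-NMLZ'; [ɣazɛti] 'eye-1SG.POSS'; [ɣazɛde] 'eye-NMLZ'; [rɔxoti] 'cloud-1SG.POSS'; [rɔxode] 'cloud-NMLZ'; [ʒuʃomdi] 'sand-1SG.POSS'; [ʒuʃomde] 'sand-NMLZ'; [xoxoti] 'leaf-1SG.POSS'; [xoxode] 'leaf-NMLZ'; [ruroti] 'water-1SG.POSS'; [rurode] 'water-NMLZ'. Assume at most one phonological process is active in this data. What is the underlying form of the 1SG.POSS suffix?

/-ti/

The 1SG.POSS morpheme has two allomorphs, [-di] and [-ti].
By contrast the NMLZ suffix keeps its initial [d] throughout — that segment must be underlying.
So the underlying form is /-ti/, and voiceless stops become voiced after a nasal.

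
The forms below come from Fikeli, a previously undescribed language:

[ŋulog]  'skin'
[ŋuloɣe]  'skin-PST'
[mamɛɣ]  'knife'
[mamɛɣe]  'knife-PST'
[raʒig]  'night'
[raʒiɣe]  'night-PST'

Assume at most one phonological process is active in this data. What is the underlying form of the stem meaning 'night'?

/raʒig/

The root 'night' surfaces as [raʒig] and [raʒiɣe], with a stem-final [g] ~ [ɣ] alternation.
If /ɣ/ were underlying and a rule turned it into [g] in isolation, 'knife' would also alternate; but it has [ɣ] in both [mamɛɣ] and [mamɛɣe].
So /g/ is underlying, and a rule of intervocalic spirantization — voiced stops become fricatives between vowels — gives [ɣ].
The underlying form of 'night' is therefore /raʒig/.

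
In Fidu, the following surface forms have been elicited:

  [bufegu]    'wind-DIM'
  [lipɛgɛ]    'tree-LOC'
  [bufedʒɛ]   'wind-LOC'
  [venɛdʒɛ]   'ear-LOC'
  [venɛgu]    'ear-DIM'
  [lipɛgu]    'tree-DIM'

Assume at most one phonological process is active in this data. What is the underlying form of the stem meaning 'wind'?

/bufedʒ/

The stem for 'wind' ends in [dʒ] in [bufedʒɛ] but [g] in [bufegu].
Compare 'tree', with invariant [g] in [lipɛgɛ] and [lipɛgu]: an analysis with underlying /g/ and a rule producing [dʒ] before the LOC suffix would wrongly predict alternation here too.
Therefore /dʒ/ is basic and [g] is derived by depalatalization (palato-alveolar /dʒ/ becomes [g] when no front vowel follows).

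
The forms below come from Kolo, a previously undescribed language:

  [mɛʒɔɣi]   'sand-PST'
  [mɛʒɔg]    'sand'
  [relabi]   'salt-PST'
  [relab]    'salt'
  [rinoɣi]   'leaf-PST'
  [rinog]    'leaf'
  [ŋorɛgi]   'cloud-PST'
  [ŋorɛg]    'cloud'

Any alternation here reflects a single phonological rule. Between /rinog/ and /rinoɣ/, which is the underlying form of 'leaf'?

/rinoɣ/

In [rinoɣi] and [rinog] the final segment of 'leaf' alternates: [ɣ] ~ [g].
But 'cloud' keeps [g] in both environments ([ŋorɛgi], [ŋorɛg]), so there is no rule changing /g/ to [ɣ] before the PST suffix.
Therefore /ɣ/ is basic and [g] is derived by word-final hardening (voiced fricatives become stops word-finally).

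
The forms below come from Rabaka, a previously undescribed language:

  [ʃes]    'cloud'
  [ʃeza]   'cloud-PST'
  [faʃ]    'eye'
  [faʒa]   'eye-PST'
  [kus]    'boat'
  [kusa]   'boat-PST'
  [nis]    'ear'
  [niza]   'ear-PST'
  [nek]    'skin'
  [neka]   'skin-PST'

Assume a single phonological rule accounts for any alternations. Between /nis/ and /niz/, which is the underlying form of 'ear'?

In [nis] and [niza] the final segment of 'ear' alternates: [s] ~ [z].
If /s/ were underlying and a rule turned it into [z] before the PST suffix, 'boat' would also alternate; but it has [s] in both [kus] and [kusa].
The alternation reflects word-final obstruent devoicing: voiced obstruents become voiceless word-finally. /z/ is underlying.

/niz/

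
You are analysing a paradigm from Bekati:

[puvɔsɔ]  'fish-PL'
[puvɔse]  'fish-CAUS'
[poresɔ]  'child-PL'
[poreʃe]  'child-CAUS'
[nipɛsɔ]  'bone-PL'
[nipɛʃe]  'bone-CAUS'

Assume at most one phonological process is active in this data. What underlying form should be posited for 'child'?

/poreʃ/

In [poresɔ] and [poreʃe] the final segment of 'child' alternates: [s] ~ [ʃ].
If /s/ were underlying and a rule turned it into [ʃ] before the CAUS suffix, 'fish' would also alternate; but it has [s] in both [puvɔsɔ] and [puvɔse].
So /ʃ/ is underlying, and a rule of depalatalization — palato-alveolar /ʃ/ becomes [s] when no front vowel follows — gives [s].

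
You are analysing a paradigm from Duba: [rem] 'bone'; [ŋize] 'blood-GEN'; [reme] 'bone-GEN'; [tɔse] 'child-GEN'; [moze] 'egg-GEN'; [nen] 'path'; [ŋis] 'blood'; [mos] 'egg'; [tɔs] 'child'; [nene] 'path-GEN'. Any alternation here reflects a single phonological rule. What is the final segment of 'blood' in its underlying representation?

'blood' shows [z] ~ [s] at the end of the stem ([ŋize] vs [ŋis]).
If /s/ were underlying and a rule turned it into [z] before the GEN suffix, 'child' would also alternate; but it has [s] in both [tɔse] and [tɔs].
The alternation reflects word-final obstruent devoicing: voiced obstruents become voiceless word-finally. /z/ is underlying.

/z/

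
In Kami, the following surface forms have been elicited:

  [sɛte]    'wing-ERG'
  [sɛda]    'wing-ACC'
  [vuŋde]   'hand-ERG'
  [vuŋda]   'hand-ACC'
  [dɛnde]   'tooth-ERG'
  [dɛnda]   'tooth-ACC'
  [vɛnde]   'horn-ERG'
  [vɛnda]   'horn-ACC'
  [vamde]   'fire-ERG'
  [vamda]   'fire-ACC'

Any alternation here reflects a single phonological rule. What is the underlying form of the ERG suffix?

/-te/

The ERG suffix surfaces as [-de] and [-te], depending on the final segment of the stem.
By contrast the ACC suffix keeps its initial [d] throughout — that segment must be underlying.
So the underlying form is /-te/, and voiceless stops become voiced after a nasal.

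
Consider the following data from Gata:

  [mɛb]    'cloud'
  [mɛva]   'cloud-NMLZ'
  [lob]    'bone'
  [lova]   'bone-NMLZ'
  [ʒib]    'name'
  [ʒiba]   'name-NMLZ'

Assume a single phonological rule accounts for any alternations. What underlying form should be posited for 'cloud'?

The root 'cloud' surfaces as [mɛb] and [mɛva], with a stem-final [b] ~ [v] alternation.
The stem 'name' ([ʒib], [ʒiba]) shows [b] unchanged in both environments, so [b] cannot be basic with [v] derived before the NMLZ suffix.
Therefore /v/ is basic and [b] is derived by word-final hardening (voiced fricatives become stops word-finally).

/mɛv/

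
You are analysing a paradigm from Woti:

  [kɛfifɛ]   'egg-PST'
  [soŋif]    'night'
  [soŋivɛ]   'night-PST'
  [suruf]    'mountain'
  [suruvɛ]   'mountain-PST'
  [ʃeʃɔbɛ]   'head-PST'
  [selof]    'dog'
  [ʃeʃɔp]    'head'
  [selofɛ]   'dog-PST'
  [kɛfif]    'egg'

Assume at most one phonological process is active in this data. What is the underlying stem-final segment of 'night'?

The stem for 'night' ends in [f] in [soŋif] but [v] in [soŋivɛ].
Compare 'egg', with invariant [f] in [kɛfif] and [kɛfifɛ]: an analysis with underlying /f/ and a rule producing [v] before the PST suffix would wrongly predict alternation here too.
The underlying segment must be /v/; voiced obstruents become voiceless word-finally, yielding [f] there.

/v/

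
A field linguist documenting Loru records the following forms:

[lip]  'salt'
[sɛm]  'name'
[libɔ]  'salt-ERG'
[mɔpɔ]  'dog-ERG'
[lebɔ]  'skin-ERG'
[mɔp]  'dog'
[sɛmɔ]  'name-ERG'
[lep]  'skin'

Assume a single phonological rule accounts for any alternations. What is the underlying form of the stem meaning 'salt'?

/lib/

'salt' shows [p] ~ [b] at the end of the stem ([lip] vs [libɔ]).
Compare 'dog', with invariant [p] in [mɔp] and [mɔpɔ]: an analysis with underlying /p/ and a rule producing [b] before the ERG suffix would wrongly predict alternation here too.
The underlying segment must be /b/; voiced obstruents become voiceless word-finally, yielding [p] there.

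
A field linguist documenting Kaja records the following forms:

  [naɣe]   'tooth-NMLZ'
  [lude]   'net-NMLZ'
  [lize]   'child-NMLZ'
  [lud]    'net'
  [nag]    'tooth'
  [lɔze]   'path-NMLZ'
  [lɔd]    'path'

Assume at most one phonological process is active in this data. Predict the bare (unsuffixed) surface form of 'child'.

The root 'path' surfaces as [lɔze] and [lɔd], with a stem-final [z] ~ [d] alternation.
If /d/ were underlying and a rule turned it into [z] before the NMLZ suffix, 'net' would also alternate; but it has [d] in both [lude] and [lud].
The underlying segment must be /z/; voiced fricatives become stops word-finally, yielding [d] there.
From [lize] the stem 'child' is /liz/; word-finally this yields [lid].

[lid]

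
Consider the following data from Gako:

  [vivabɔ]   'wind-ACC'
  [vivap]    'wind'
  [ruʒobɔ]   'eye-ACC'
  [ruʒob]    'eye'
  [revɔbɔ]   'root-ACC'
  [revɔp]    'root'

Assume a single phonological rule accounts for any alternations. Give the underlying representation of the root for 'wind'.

/vivap/

In [vivabɔ] and [vivap] the final segment of 'wind' alternates: [b] ~ [p].
Compare 'eye', with invariant [b] in [ruʒobɔ] and [ruʒob]: an analysis with underlying /b/ and a rule producing [p] in isolation would wrongly predict alternation here too.
Therefore /p/ is basic and [b] is derived by intervocalic voicing (voiceless stops become voiced between vowels).
So 'wind' = /vivap/.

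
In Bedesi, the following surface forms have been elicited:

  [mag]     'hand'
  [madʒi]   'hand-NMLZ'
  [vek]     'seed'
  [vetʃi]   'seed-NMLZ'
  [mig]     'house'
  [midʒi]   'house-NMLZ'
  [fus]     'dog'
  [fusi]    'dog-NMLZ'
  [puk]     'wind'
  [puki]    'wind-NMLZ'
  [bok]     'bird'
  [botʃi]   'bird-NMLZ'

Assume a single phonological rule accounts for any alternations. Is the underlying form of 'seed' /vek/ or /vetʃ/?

/vetʃ/

'seed' shows [k] ~ [tʃ] at the end of the stem ([vek] vs [vetʃi]).
The stem 'wind' ([puk], [puki]) shows [k] unchanged in both environments, so [k] cannot be basic with [tʃ] derived before the NMLZ suffix.
So /tʃ/ is underlying, and a rule of depalatalization — palato-alveolar /tʃ/ and /dʒ/ become [k] and [g] when no front vowel follows — gives [k].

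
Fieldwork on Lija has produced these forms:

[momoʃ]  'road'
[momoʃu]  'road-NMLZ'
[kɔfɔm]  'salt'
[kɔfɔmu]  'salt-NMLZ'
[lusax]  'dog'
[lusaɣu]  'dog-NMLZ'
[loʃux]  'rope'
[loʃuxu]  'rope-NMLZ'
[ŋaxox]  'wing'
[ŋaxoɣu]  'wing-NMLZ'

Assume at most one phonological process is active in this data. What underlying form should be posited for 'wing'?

In [ŋaxox] and [ŋaxoɣu] the final segment of 'wing' alternates: [x] ~ [ɣ].
Compare 'rope', with invariant [x] in [loʃux] and [loʃuxu]: an analysis with underlying /x/ and a rule producing [ɣ] before the NMLZ suffix would wrongly predict alternation here too.
The alternation reflects word-final obstruent devoicing: voiced obstruents become voiceless word-finally. /ɣ/ is underlying.

/ŋaxoɣ/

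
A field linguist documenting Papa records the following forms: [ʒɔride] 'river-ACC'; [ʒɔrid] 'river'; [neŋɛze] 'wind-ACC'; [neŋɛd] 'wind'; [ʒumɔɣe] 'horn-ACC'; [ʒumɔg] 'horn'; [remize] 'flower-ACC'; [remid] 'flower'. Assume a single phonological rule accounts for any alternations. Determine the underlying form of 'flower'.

/remiz/

The stem for 'flower' ends in [z] in [remize] but [d] in [remid].
But 'river' keeps [d] in both environments ([ʒɔride], [ʒɔrid]), so there is no rule changing /d/ to [z] before the ACC suffix.
So /z/ is underlying, and a rule of word-final hardening — voiced fricatives become stops word-finally — gives [d].
Hence 'flower' is /remiz/ underlyingly.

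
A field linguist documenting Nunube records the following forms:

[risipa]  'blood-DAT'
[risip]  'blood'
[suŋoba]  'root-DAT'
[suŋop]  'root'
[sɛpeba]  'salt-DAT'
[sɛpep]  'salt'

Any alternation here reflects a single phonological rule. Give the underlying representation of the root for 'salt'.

/sɛpeb/

In [sɛpeba] and [sɛpep] the final segment of 'salt' alternates: [b] ~ [p].
The stem 'blood' ([risipa], [risip]) shows [p] unchanged in both environments, so [p] cannot be basic with [b] derived before the DAT suffix.
Therefore /b/ is basic and [p] is derived by word-final obstruent devoicing (voiced obstruents become voiceless word-finally).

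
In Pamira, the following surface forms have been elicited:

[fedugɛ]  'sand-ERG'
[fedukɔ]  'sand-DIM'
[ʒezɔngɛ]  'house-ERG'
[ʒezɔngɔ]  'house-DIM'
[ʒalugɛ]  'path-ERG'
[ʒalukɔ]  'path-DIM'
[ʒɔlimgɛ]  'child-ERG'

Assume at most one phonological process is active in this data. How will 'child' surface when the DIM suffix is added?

The DIM suffix surfaces as [-gɔ] and [-kɔ], depending on the final segment of the stem.
By contrast the ERG suffix keeps its initial [g] throughout — that segment must be underlying.
So the underlying form is /-kɔ/, and voiceless stops become voiced after a nasal.
After 'child', which ends in a nasal, the suffix surfaces as [-gɔ], giving [ʒɔlimgɔ].

[ʒɔlimgɔ]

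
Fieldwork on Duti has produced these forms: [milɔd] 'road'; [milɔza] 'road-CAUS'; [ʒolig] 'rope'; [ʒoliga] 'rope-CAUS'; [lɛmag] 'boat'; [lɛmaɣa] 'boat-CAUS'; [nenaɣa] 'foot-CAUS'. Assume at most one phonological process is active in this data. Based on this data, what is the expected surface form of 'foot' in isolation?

[nenag]

In [lɛmag] and [lɛmaɣa] the final segment of 'boat' alternates: [g] ~ [ɣ].
The stem 'rope' ([ʒolig], [ʒoliga]) shows [g] unchanged in both environments, so [g] cannot be basic with [ɣ] derived before the CAUS suffix.
The underlying segment must be /ɣ/; voiced fricatives become stops word-finally, yielding [g] there.
From [nenaɣa] the stem 'foot' is /nenaɣ/; word-finally this yields [nenag].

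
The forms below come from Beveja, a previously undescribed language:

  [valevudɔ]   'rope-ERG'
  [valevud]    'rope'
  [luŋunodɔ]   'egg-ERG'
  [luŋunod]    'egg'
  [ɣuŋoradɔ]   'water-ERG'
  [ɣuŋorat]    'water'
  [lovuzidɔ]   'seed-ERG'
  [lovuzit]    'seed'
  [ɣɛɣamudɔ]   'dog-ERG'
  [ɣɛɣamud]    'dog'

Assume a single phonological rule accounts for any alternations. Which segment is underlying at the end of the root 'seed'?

/t/

In [lovuzidɔ] and [lovuzit] the final segment of 'seed' alternates: [d] ~ [t].
Compare 'rope', with invariant [d] in [valevudɔ] and [valevud]: an analysis with underlying /d/ and a rule producing [t] in isolation would wrongly predict alternation here too.
The underlying segment must be /t/; voiceless stops become voiced between vowels, yielding [d] there.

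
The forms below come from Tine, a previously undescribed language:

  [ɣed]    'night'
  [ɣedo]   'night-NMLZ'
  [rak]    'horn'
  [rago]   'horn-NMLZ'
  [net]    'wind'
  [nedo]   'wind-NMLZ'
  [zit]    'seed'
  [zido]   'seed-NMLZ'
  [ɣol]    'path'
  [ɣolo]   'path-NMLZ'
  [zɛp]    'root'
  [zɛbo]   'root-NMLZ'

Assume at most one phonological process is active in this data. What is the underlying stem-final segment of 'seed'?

The root 'seed' surfaces as [zit] and [zido], with a stem-final [t] ~ [d] alternation.
If /d/ were underlying and a rule turned it into [t] in isolation, 'night' would also alternate; but it has [d] in both [ɣed] and [ɣedo].
So /t/ is underlying, and a rule of intervocalic voicing — voiceless stops become voiced between vowels — gives [d].

/t/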